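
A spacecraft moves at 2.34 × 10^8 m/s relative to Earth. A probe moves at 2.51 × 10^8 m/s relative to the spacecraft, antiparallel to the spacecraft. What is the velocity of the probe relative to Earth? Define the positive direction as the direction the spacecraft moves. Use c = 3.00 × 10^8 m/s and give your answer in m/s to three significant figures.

-4.89 × 10^7 m/s

In units of c (dividing by 3.00 × 10^8 m/s): v = 0.780, u' = -0.837.
u = (u' + v)/(1 + u'v/c²):
u = (-0.837 + 0.780) / (1 + (-0.837)·0.780) = -0.0567/0.3474 = -0.1631
(Galilean addition would give -0.057c.)
Converting back: u = -0.1631 × 3.00 × 10^8 m/s.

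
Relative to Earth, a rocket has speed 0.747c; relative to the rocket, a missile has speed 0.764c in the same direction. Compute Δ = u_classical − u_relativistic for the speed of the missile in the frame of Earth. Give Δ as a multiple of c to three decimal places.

Galilean: u_cl = 0.764 + 0.747 = 1.5110.
Relativistic: u_rel = (0.764 + 0.747) / (1 + 0.764·0.747) = 1.5110/1.5707 = 0.9620.
Δ = 1.5110 − 0.9620 = 0.5490.
(The classical prediction exceeds c; the relativistic result does not.)

Δ = 0.549c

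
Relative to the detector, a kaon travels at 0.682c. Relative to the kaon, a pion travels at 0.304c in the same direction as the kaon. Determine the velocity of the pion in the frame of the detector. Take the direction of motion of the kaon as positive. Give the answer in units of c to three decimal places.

0.817c

With v = 0.682 and u' = 0.304 (in units of c),
u = (u' + v)/(1 + u'v/c²):
u = (0.304 + 0.682) / (1 + 0.304·0.682) = 0.9860/1.2073 = 0.8167
(Galilean addition would give +0.986c.)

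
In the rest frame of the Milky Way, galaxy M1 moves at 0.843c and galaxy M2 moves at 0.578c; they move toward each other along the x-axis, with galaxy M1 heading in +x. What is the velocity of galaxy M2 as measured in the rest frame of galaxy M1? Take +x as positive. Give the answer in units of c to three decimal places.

-0.955c

β_A = 0.843, β_B = -0.578.
Transform to A's frame with the inverse velocity-addition law: u' = (u − v)/(1 − uv/c²), taking u = β_B and v = β_A.
u' = (-0.578 − 0.843) / (1 − (0.843)(-0.578)) = -1.4210/1.4873 = -0.9555.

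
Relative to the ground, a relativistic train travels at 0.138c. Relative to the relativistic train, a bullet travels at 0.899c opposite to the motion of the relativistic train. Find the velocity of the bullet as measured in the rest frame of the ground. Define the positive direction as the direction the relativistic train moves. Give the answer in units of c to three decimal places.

-0.869c

With v = 0.138 and u' = -0.899 (in units of c),
u = (u' + v)/(1 + u'v/c²):
u = (-0.899 + 0.138) / (1 + (-0.899)·0.138) = -0.7610/0.8759 = -0.8688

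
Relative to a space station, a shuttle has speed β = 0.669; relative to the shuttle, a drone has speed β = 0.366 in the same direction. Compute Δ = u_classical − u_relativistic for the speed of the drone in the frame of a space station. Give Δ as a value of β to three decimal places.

Δ = 0.204

Galilean: u_cl = 0.366 + 0.669 = 1.0350.
Relativistic: u_rel = (0.366 + 0.669) / (1 + 0.366·0.669) = 1.0350/1.2449 = 0.8314.
Δ = 1.0350 − 0.8314 = 0.2036.
(The classical prediction exceeds c; the relativistic result does not.)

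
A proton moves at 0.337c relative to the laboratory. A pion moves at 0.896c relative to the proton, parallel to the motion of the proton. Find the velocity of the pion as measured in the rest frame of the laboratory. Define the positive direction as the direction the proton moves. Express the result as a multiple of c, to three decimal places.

With v = 0.337 and u' = 0.896 (in units of c),
u = (u' + v)/(1 + u'v/c²):
u = (0.896 + 0.337) / (1 + 0.896·0.337) = 1.2330/1.3020 = 0.9470

0.947c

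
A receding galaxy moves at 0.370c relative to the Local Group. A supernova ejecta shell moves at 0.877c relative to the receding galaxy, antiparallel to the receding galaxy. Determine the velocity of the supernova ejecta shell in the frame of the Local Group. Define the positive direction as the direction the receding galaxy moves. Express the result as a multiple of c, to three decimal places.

-0.751c

With v = 0.370 and u' = -0.877 (in units of c),
u = (u' + v)/(1 + u'v/c²):
u = (-0.877 + 0.370) / (1 + (-0.877)·0.370) = -0.5070/0.6755 = -0.7505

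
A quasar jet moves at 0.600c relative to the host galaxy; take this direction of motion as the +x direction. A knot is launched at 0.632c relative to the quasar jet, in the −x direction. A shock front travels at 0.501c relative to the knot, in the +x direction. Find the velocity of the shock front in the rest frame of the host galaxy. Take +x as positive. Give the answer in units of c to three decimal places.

Apply u = (u' + v)/(1 + u'v/c²) successively, working outward toward the host galaxy.
Start: velocity of the quasar jet relative to the host galaxy = 0.6000c.
Compose with the knot (u' = -0.632 in the quasar jet frame): u_1 = (-0.632 + 0.600) / (1 + (-0.632)·0.600) = -0.0320/0.6208 = -0.0515.
Compose with the shock front (u' = 0.501 in the knot frame): u_2 = (0.501 + (-0.052)) / (1 + 0.501·(-0.052)) = 0.4495/0.9742 = 0.4614.

+0.461c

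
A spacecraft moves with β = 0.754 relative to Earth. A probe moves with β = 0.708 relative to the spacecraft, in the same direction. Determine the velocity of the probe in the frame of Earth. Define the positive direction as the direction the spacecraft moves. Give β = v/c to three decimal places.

With v = 0.754 and u' = 0.708 (in units of c),
u = (u' + v)/(1 + u'v/c²):
u = (0.708 + 0.754) / (1 + 0.708·0.754) = 1.4620/1.5338 = 0.9532
(Galilean addition would give +1.462c, exceeding c.)

β = 0.953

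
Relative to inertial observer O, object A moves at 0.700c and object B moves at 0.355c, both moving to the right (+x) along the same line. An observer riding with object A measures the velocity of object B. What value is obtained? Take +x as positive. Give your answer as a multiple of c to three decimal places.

-0.459c

β_A = 0.700, β_B = 0.355.
Transform to A's frame with the inverse velocity-addition law: u' = (u − v)/(1 − uv/c²), taking u = β_B and v = β_A.
u' = (0.355 − 0.700) / (1 − (0.700)(0.355)) = -0.3450/0.7515 = -0.4591.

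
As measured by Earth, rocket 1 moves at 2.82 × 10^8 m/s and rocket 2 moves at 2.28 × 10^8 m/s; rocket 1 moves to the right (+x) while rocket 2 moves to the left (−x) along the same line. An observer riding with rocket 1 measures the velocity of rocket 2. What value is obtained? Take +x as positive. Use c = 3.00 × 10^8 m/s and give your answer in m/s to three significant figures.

-2.97 × 10^8 m/s

β_A = 0.940, β_B = -0.760 (dividing each by c = 3.00 × 10^8 m/s).
Transform to A's frame with the inverse velocity-addition law: u' = (u − v)/(1 − uv/c²), taking u = β_B and v = β_A.
u' = (-0.760 − 0.940) / (1 − (0.940)(-0.760)) = -1.7000/1.7144 = -0.9916.
u' = -0.9916 × 3.00 × 10^8 m/s.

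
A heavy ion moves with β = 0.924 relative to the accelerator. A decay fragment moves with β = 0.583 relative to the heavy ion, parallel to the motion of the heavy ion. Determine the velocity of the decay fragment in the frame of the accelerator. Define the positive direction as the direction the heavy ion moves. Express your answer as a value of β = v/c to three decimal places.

β = 0.979

With v = 0.924 and u' = 0.583 (in units of c),
u = (u' + v)/(1 + u'v/c²):
u = (0.583 + 0.924) / (1 + 0.583·0.924) = 1.5070/1.5387 = 0.9794
(Galilean addition would give +1.507c, exceeding c.)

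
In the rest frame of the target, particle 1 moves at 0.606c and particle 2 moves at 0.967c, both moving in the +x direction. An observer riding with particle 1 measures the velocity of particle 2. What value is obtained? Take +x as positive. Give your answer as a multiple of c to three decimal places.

β_A = 0.606, β_B = 0.967.
Transform to A's frame with the inverse velocity-addition law: u' = (u − v)/(1 − uv/c²), taking u = β_B and v = β_A.
u' = (0.967 − 0.606) / (1 − (0.606)(0.967)) = 0.3610/0.4140 = 0.8720.

+0.872c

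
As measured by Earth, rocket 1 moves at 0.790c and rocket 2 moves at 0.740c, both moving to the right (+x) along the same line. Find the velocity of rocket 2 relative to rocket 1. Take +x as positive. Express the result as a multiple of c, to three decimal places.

-0.120c

β_A = 0.790, β_B = 0.740.
Transform to A's frame with the inverse velocity-addition law: u' = (u − v)/(1 − uv/c²), taking u = β_B and v = β_A.
u' = (0.740 − 0.790) / (1 − (0.790)(0.740)) = -0.0500/0.4154 = -0.1204.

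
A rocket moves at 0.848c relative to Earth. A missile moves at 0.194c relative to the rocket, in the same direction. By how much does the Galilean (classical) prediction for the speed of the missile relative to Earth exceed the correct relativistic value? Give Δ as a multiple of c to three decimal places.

Δ = 0.147c

Galilean: u_cl = 0.194 + 0.848 = 1.0420.
Relativistic: u_rel = (0.194 + 0.848) / (1 + 0.194·0.848) = 1.0420/1.1645 = 0.8948.
Δ = 1.0420 − 0.8948 = 0.1472.
(The classical prediction exceeds c; the relativistic result does not.)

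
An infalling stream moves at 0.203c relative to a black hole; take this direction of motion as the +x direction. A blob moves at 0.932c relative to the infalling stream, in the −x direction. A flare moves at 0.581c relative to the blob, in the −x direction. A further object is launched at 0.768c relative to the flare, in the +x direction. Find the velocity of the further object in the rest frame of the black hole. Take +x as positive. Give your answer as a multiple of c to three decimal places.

-0.806c

Apply u = (u' + v)/(1 + u'v/c²) successively, working outward toward the black hole.
Start: velocity of the infalling stream relative to the black hole = 0.2030c.
Compose with the blob (u' = -0.932 in the infalling stream frame): u_1 = (-0.932 + 0.203) / (1 + (-0.932)·0.203) = -0.7290/0.8108 = -0.8991.
Compose with the flare (u' = -0.581 in the blob frame): u_2 = (-0.581 + (-0.899)) / (1 + (-0.581)·(-0.899)) = -1.4801/1.5224 = -0.9722.
Compose with the further object (u' = 0.768 in the flare frame): u_3 = (0.768 + (-0.972)) / (1 + 0.768·(-0.972)) = -0.2042/0.2533 = -0.8062.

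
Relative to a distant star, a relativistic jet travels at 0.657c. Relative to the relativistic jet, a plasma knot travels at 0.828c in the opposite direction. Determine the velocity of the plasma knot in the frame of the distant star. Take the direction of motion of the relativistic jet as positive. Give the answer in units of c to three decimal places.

-0.375c

With v = 0.657 and u' = -0.828 (in units of c),
u = (u' + v)/(1 + u'v/c²):
u = (-0.828 + 0.657) / (1 + (-0.828)·0.657) = -0.1710/0.4560 = -0.3750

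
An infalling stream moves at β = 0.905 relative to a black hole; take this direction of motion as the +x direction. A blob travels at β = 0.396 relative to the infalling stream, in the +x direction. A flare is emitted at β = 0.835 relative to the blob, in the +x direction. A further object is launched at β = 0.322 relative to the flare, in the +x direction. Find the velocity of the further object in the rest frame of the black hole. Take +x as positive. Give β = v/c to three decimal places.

Apply u = (u' + v)/(1 + u'v/c²) successively, working outward toward the black hole.
Start: velocity of the infalling stream relative to the black hole = 0.9050c.
Compose with the blob (u' = 0.396 in the infalling stream frame): u_1 = (0.396 + 0.905) / (1 + 0.396·0.905) = 1.3010/1.3584 = 0.9578.
Compose with the flare (u' = 0.835 in the blob frame): u_2 = (0.835 + 0.958) / (1 + 0.835·0.958) = 1.7928/1.7997 = 0.9961.
Compose with the further object (u' = 0.322 in the flare frame): u_3 = (0.322 + 0.996) / (1 + 0.322·0.996) = 1.3181/1.3208 = 0.9980.

β = 0.998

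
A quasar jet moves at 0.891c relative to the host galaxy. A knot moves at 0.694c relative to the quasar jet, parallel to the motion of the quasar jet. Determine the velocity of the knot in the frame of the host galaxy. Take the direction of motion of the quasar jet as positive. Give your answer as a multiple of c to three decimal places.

0.979c

With v = 0.891 and u' = 0.694 (in units of c),
u = (u' + v)/(1 + u'v/c²):
u = (0.694 + 0.891) / (1 + 0.694·0.891) = 1.5850/1.6184 = 0.9794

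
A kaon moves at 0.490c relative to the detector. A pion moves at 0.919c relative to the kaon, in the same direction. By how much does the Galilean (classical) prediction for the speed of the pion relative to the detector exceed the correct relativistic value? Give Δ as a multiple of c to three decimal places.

Δ = 0.437c

Galilean: u_cl = 0.919 + 0.490 = 1.4090.
Relativistic: u_rel = (0.919 + 0.490) / (1 + 0.919·0.490) = 1.4090/1.4503 = 0.9715.
Δ = 1.4090 − 0.9715 = 0.4375.
(The classical prediction exceeds c; the relativistic result does not.)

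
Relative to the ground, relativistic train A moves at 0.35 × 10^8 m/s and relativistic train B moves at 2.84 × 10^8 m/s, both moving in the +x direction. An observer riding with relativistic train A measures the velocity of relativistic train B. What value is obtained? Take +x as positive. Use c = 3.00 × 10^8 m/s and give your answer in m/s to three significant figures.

+2.80 × 10^8 m/s

β_A = 0.117, β_B = 0.947 (dividing each by c = 3.00 × 10^8 m/s).
Transform to A's frame with the inverse velocity-addition law: u' = (u − v)/(1 − uv/c²), taking u = β_B and v = β_A.
u' = (0.947 − 0.117) / (1 − (0.117)(0.947)) = 0.8300/0.8896 = 0.9331.
u' = 0.9331 × 3.00 × 10^8 m/s.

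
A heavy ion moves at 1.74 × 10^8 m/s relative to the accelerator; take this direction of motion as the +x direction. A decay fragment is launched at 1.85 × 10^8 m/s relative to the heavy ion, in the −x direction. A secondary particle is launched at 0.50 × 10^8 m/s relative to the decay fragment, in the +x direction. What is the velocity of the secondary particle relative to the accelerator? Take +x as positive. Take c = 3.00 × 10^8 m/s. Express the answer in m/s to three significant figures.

+3.32 × 10^7 m/s

Apply u = (u' + v)/(1 + u'v/c²) successively, working outward toward the accelerator.
(Dividing each given speed by c = 3.00 × 10^8 m/s to work in units of c.)
Start: velocity of the heavy ion relative to the accelerator = 0.5800c.
Compose with the decay fragment (u' = -0.617 in the heavy ion frame): u_1 = (-0.617 + 0.580) / (1 + (-0.617)·0.580) = -0.0367/0.6423 = -0.0571.
Compose with the secondary particle (u' = 0.167 in the decay fragment frame): u_2 = (0.167 + (-0.057)) / (1 + 0.167·(-0.057)) = 0.1096/0.9905 = 0.1106.
So u = 0.1106 × 3.00 × 10^8 m/s.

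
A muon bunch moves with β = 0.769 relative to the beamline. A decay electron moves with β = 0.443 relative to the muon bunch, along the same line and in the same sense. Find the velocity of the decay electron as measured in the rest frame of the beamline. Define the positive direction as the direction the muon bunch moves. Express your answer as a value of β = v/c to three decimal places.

With v = 0.769 and u' = 0.443 (in units of c),
u = (u' + v)/(1 + u'v/c²):
u = (0.443 + 0.769) / (1 + 0.443·0.769) = 1.2120/1.3407 = 0.9040
(Galilean addition would give +1.212c, exceeding c.)

β = 0.904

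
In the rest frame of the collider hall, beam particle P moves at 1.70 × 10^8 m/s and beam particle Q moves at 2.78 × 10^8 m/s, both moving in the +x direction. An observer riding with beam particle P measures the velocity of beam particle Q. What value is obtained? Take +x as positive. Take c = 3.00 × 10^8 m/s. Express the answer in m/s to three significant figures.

β_A = 0.567, β_B = 0.927 (dividing each by c = 3.00 × 10^8 m/s).
Transform to A's frame with the inverse velocity-addition law: u' = (u − v)/(1 − uv/c²), taking u = β_B and v = β_A.
u' = (0.927 − 0.567) / (1 − (0.567)(0.927)) = 0.3600/0.4749 = 0.7581.
u' = 0.7581 × 3.00 × 10^8 m/s.

+2.27 × 10^8 m/s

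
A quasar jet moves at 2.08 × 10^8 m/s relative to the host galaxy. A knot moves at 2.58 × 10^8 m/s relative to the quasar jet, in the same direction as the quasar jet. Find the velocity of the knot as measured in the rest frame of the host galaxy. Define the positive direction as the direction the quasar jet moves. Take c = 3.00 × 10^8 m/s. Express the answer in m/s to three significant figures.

In units of c (dividing by 3.00 × 10^8 m/s): v = 0.693, u' = 0.860.
u = (u' + v)/(1 + u'v/c²):
u = (0.860 + 0.693) / (1 + 0.860·0.693) = 1.5533/1.5963 = 0.9731
Converting back: u = 0.9731 × 3.00 × 10^8 m/s.

2.92 × 10^8 m/s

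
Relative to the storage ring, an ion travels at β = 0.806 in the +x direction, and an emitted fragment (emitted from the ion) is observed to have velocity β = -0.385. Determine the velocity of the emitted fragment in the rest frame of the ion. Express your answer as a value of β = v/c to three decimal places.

β = -0.909

Invert the composition law: u' = (u − v)/(1 − uv/c²).
u' = (-0.385 − 0.806) / (1 − (-0.385)(0.806)) = -1.1910/1.3103 = -0.9089.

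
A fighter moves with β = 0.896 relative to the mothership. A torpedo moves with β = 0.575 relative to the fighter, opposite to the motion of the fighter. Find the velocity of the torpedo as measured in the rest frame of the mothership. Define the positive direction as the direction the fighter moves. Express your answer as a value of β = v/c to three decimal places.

β = +0.662

With v = 0.896 and u' = -0.575 (in units of c),
u = (u' + v)/(1 + u'v/c²):
u = (-0.575 + 0.896) / (1 + (-0.575)·0.896) = 0.3210/0.4848 = 0.6621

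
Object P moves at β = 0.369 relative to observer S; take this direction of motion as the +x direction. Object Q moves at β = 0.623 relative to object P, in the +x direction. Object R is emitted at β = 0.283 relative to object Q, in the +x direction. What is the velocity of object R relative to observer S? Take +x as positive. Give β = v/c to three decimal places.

Apply u = (u' + v)/(1 + u'v/c²) successively, working outward toward observer S.
Start: velocity of object P relative to observer S = 0.3690c.
Compose with object Q (u' = 0.623 in object P frame): u_1 = (0.623 + 0.369) / (1 + 0.623·0.369) = 0.9920/1.2299 = 0.8066.
Compose with object R (u' = 0.283 in object Q frame): u_2 = (0.283 + 0.807) / (1 + 0.283·0.807) = 1.0896/1.2283 = 0.8871.

β = 0.887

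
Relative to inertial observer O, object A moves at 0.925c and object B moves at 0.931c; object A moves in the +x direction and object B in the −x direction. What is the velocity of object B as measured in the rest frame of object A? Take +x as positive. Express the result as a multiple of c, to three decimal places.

-0.997c

β_A = 0.925, β_B = -0.931.
Transform to A's frame with the inverse velocity-addition law: u' = (u − v)/(1 − uv/c²), taking u = β_B and v = β_A.
u' = (-0.931 − 0.925) / (1 − (0.925)(-0.931)) = -1.8560/1.8612 = -0.9972.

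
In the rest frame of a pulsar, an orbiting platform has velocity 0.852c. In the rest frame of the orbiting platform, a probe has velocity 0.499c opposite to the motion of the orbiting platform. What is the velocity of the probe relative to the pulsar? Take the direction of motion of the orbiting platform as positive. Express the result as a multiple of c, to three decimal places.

With v = 0.852 and u' = -0.499 (in units of c),
u = (u' + v)/(1 + u'v/c²):
u = (-0.499 + 0.852) / (1 + (-0.499)·0.852) = 0.3530/0.5749 = 0.6141

+0.614c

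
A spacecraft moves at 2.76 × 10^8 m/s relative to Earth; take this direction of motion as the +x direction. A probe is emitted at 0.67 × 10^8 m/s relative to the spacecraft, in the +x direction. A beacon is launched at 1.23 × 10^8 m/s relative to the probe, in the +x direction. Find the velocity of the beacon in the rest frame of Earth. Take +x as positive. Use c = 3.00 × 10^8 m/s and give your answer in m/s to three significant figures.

Apply u = (u' + v)/(1 + u'v/c²) successively, working outward toward Earth.
(Dividing each given speed by c = 3.00 × 10^8 m/s to work in units of c.)
Start: velocity of the spacecraft relative to Earth = 0.9200c.
Compose with the probe (u' = 0.223 in the spacecraft frame): u_1 = (0.223 + 0.920) / (1 + 0.223·0.920) = 1.1433/1.2055 = 0.9485.
Compose with the beacon (u' = 0.410 in the probe frame): u_2 = (0.410 + 0.948) / (1 + 0.410·0.948) = 1.3585/1.3889 = 0.9781.
So u = 0.9781 × 3.00 × 10^8 m/s.

2.93 × 10^8 m/s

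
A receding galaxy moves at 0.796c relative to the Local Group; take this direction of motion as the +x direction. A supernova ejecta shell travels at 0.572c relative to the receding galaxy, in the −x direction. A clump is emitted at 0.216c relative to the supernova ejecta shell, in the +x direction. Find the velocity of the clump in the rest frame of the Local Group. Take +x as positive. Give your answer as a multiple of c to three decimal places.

+0.576c

Apply u = (u' + v)/(1 + u'v/c²) successively, working outward toward the Local Group.
Start: velocity of the receding galaxy relative to the Local Group = 0.7960c.
Compose with the supernova ejecta shell (u' = -0.572 in the receding galaxy frame): u_1 = (-0.572 + 0.796) / (1 + (-0.572)·0.796) = 0.2240/0.5447 = 0.4112.
Compose with the clump (u' = 0.216 in the supernova ejecta shell frame): u_2 = (0.216 + 0.411) / (1 + 0.216·0.411) = 0.6272/1.0888 = 0.5761.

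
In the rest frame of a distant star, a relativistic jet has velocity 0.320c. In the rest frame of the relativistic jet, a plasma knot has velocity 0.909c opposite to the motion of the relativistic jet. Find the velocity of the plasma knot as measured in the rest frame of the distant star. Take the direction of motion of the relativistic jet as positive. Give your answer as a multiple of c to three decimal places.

With v = 0.320 and u' = -0.909 (in units of c),
u = (u' + v)/(1 + u'v/c²):
u = (-0.909 + 0.320) / (1 + (-0.909)·0.320) = -0.5890/0.7091 = -0.8306

-0.831c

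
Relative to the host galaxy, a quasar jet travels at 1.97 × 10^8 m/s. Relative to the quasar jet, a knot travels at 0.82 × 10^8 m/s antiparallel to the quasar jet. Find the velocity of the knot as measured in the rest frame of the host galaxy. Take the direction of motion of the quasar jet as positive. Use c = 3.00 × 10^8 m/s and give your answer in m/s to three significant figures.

In units of c (dividing by 3.00 × 10^8 m/s): v = 0.657, u' = -0.273.
u = (u' + v)/(1 + u'v/c²):
u = (-0.273 + 0.657) / (1 + (-0.273)·0.657) = 0.3833/0.8205 = 0.4672
(Galilean addition would give +0.383c.)
Converting back: u = 0.4672 × 3.00 × 10^8 m/s.

+1.40 × 10^8 m/s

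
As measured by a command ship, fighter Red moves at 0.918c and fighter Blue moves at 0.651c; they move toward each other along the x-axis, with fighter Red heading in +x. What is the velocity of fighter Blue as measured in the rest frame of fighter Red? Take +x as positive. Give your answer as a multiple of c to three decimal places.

β_A = 0.918, β_B = -0.651.
Transform to A's frame with the inverse velocity-addition law: u' = (u − v)/(1 − uv/c²), taking u = β_B and v = β_A.
u' = (-0.651 − 0.918) / (1 − (0.918)(-0.651)) = -1.5690/1.5976 = -0.9821.

-0.982c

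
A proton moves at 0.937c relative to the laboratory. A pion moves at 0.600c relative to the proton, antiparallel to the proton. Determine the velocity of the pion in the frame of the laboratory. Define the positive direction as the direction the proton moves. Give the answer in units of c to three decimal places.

With v = 0.937 and u' = -0.600 (in units of c),
u = (u' + v)/(1 + u'v/c²):
u = (-0.600 + 0.937) / (1 + (-0.600)·0.937) = 0.3370/0.4378 = 0.7698
(Galilean addition would give +0.337c.)

+0.770c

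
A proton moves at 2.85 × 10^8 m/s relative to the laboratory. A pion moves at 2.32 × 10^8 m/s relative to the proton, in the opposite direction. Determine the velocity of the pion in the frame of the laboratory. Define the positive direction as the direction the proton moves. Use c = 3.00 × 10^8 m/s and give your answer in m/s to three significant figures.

In units of c (dividing by 3.00 × 10^8 m/s): v = 0.950, u' = -0.773.
u = (u' + v)/(1 + u'v/c²):
u = (-0.773 + 0.950) / (1 + (-0.773)·0.950) = 0.1767/0.2653 = 0.6658
(Galilean addition would give +0.177c.)
Converting back: u = 0.6658 × 3.00 × 10^8 m/s.

+2.00 × 10^8 m/s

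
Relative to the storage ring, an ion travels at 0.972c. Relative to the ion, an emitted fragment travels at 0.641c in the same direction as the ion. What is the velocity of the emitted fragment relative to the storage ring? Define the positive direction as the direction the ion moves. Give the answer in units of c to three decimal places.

With v = 0.972 and u' = 0.641 (in units of c),
u = (u' + v)/(1 + u'v/c²):
u = (0.641 + 0.972) / (1 + 0.641·0.972) = 1.6130/1.6231 = 0.9938
(Galilean addition would give +1.613c, exceeding c.)

0.994c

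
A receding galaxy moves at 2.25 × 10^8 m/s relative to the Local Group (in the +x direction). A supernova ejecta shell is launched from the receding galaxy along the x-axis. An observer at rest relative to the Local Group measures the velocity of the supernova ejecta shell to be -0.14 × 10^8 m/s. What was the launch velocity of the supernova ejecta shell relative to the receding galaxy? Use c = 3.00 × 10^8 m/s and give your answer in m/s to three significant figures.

v = 0.750c, u = -0.047c.
Invert the composition law: u' = (u − v)/(1 − uv/c²).
u' = (-0.047 − 0.750) / (1 − (-0.047)(0.750)) = -0.7967/1.0350 = -0.7697.
u' = -0.7697 × 3.00 × 10^8 m/s.

-2.31 × 10^8 m/s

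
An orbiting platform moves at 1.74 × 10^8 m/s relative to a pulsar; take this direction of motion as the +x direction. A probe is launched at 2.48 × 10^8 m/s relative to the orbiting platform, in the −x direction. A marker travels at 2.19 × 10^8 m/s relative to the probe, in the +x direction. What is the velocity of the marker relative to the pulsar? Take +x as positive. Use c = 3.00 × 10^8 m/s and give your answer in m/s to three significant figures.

+1.17 × 10^8 m/s

Apply u = (u' + v)/(1 + u'v/c²) successively, working outward toward the pulsar.
(Dividing each given speed by c = 3.00 × 10^8 m/s to work in units of c.)
Start: velocity of the orbiting platform relative to the pulsar = 0.5800c.
Compose with the probe (u' = -0.827 in the orbiting platform frame): u_1 = (-0.827 + 0.580) / (1 + (-0.827)·0.580) = -0.2467/0.5205 = -0.4739.
Compose with the marker (u' = 0.730 in the probe frame): u_2 = (0.730 + (-0.474)) / (1 + 0.730·(-0.474)) = 0.2561/0.6541 = 0.3916.
So u = 0.3916 × 3.00 × 10^8 m/s.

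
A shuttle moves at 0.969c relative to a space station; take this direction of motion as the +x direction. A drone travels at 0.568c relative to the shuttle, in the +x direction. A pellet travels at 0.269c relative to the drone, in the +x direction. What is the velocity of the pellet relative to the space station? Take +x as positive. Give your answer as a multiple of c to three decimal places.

0.995c

Apply u = (u' + v)/(1 + u'v/c²) successively, working outward toward the space station.
Start: velocity of the shuttle relative to the space station = 0.9690c.
Compose with the drone (u' = 0.568 in the shuttle frame): u_1 = (0.568 + 0.969) / (1 + 0.568·0.969) = 1.5370/1.5504 = 0.9914.
Compose with the pellet (u' = 0.269 in the drone frame): u_2 = (0.269 + 0.991) / (1 + 0.269·0.991) = 1.2604/1.2667 = 0.9950.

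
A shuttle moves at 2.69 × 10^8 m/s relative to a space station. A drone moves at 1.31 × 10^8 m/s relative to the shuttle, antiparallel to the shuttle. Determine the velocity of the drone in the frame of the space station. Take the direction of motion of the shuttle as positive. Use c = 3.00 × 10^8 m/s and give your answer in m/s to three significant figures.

+2.27 × 10^8 m/s

In units of c (dividing by 3.00 × 10^8 m/s): v = 0.897, u' = -0.437.
u = (u' + v)/(1 + u'v/c²):
u = (-0.437 + 0.897) / (1 + (-0.437)·0.897) = 0.4600/0.6085 = 0.7560
Converting back: u = 0.7560 × 3.00 × 10^8 m/s.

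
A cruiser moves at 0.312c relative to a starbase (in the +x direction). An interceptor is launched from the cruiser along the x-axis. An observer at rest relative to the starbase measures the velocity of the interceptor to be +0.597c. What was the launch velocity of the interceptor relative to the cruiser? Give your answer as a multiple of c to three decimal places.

+0.350c

Invert the composition law: u' = (u − v)/(1 − uv/c²).
u' = (0.597 − 0.312) / (1 − (0.597)(0.312)) = 0.2850/0.8137 = 0.3502.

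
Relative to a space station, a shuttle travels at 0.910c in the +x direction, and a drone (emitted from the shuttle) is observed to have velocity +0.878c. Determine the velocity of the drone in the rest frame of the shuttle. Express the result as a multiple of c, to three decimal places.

-0.159c

Invert the composition law: u' = (u − v)/(1 − uv/c²).
u' = (0.878 − 0.910) / (1 − (0.878)(0.910)) = -0.0320/0.2010 = -0.1592.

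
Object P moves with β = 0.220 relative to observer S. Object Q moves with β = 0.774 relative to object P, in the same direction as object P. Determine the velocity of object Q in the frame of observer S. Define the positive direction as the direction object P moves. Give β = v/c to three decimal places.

With v = 0.220 and u' = 0.774 (in units of c),
u = (u' + v)/(1 + u'v/c²):
u = (0.774 + 0.220) / (1 + 0.774·0.220) = 0.9940/1.1703 = 0.8494
(Galilean addition would give +0.994c.)

β = 0.849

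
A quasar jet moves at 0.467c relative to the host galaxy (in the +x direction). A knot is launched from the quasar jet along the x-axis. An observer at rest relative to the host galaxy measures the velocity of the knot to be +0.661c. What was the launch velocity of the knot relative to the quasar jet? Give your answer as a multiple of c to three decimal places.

+0.281c

Invert the composition law: u' = (u − v)/(1 − uv/c²).
u' = (0.661 − 0.467) / (1 − (0.661)(0.467)) = 0.1940/0.6913 = 0.2806.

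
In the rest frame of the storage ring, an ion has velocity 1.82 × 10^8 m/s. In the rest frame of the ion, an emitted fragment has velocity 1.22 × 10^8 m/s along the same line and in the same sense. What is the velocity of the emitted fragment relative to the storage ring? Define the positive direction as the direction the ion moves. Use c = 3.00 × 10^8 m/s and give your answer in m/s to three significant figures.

In units of c (dividing by 3.00 × 10^8 m/s): v = 0.607, u' = 0.407.
u = (u' + v)/(1 + u'v/c²):
u = (0.407 + 0.607) / (1 + 0.407·0.607) = 1.0133/1.2467 = 0.8128
Converting back: u = 0.8128 × 3.00 × 10^8 m/s.

2.44 × 10^8 m/s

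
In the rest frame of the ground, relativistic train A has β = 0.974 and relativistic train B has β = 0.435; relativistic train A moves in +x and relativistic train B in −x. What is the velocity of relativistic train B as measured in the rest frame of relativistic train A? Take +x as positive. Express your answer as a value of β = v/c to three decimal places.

β_A = 0.974, β_B = -0.435.
Transform to A's frame with the inverse velocity-addition law: u' = (u − v)/(1 − uv/c²), taking u = β_B and v = β_A.
u' = (-0.435 − 0.974) / (1 − (0.974)(-0.435)) = -1.4090/1.4237 = -0.9897.

β = -0.990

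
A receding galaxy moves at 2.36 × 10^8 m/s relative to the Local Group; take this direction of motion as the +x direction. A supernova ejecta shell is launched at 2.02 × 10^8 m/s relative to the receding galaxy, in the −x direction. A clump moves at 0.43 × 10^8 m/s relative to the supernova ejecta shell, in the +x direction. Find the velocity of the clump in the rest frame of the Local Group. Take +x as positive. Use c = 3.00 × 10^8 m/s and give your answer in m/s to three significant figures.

+1.11 × 10^8 m/s

Apply u = (u' + v)/(1 + u'v/c²) successively, working outward toward the Local Group.
(Dividing each given speed by c = 3.00 × 10^8 m/s to work in units of c.)
Start: velocity of the receding galaxy relative to the Local Group = 0.7867c.
Compose with the supernova ejecta shell (u' = -0.673 in the receding galaxy frame): u_1 = (-0.673 + 0.787) / (1 + (-0.673)·0.787) = 0.1133/0.4703 = 0.2410.
Compose with the clump (u' = 0.143 in the supernova ejecta shell frame): u_2 = (0.143 + 0.241) / (1 + 0.143·0.241) = 0.3843/1.0345 = 0.3715.
So u = 0.3715 × 3.00 × 10^8 m/s.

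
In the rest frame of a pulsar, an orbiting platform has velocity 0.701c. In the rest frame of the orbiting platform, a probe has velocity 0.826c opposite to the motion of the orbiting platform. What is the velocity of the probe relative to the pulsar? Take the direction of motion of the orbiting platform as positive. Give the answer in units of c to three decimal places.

With v = 0.701 and u' = -0.826 (in units of c),
u = (u' + v)/(1 + u'v/c²):
u = (-0.826 + 0.701) / (1 + (-0.826)·0.701) = -0.1250/0.4210 = -0.2969

-0.297c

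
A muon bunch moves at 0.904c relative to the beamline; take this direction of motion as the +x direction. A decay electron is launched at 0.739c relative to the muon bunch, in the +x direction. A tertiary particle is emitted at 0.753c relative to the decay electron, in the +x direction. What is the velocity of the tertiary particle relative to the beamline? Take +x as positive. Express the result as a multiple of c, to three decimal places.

Apply u = (u' + v)/(1 + u'v/c²) successively, working outward toward the beamline.
Start: velocity of the muon bunch relative to the beamline = 0.9040c.
Compose with the decay electron (u' = 0.739 in the muon bunch frame): u_1 = (0.739 + 0.904) / (1 + 0.739·0.904) = 1.6430/1.6681 = 0.9850.
Compose with the tertiary particle (u' = 0.753 in the decay electron frame): u_2 = (0.753 + 0.985) / (1 + 0.753·0.985) = 1.7380/1.7417 = 0.9979.

0.998c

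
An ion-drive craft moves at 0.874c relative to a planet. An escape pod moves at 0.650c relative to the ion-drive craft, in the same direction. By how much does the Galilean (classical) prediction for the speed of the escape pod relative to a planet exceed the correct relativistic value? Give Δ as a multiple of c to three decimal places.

Galilean: u_cl = 0.650 + 0.874 = 1.5240.
Relativistic: u_rel = (0.650 + 0.874) / (1 + 0.650·0.874) = 1.5240/1.5681 = 0.9719.
Δ = 1.5240 − 0.9719 = 0.5521.
(The classical prediction exceeds c; the relativistic result does not.)

Δ = 0.552c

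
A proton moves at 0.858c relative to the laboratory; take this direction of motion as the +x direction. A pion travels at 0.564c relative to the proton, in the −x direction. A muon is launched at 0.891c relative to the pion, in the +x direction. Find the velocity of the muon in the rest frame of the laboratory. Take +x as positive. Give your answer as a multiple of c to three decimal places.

+0.969c

Apply u = (u' + v)/(1 + u'v/c²) successively, working outward toward the laboratory.
Start: velocity of the proton relative to the laboratory = 0.8580c.
Compose with the pion (u' = -0.564 in the proton frame): u_1 = (-0.564 + 0.858) / (1 + (-0.564)·0.858) = 0.2940/0.5161 = 0.5697.
Compose with the muon (u' = 0.891 in the pion frame): u_2 = (0.891 + 0.570) / (1 + 0.891·0.570) = 1.4607/1.5076 = 0.9689.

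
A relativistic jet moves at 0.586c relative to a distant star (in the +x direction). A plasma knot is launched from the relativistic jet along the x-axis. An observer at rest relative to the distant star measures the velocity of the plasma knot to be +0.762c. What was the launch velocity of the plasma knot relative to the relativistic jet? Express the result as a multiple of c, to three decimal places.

Invert the composition law: u' = (u − v)/(1 − uv/c²).
u' = (0.762 − 0.586) / (1 − (0.762)(0.586)) = 0.1760/0.5535 = 0.3180.

+0.318c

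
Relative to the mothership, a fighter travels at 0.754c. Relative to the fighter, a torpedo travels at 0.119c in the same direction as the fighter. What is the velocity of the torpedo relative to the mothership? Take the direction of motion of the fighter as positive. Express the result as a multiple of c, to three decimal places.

0.801c

With v = 0.754 and u' = 0.119 (in units of c),
u = (u' + v)/(1 + u'v/c²):
u = (0.119 + 0.754) / (1 + 0.119·0.754) = 0.8730/1.0897 = 0.8011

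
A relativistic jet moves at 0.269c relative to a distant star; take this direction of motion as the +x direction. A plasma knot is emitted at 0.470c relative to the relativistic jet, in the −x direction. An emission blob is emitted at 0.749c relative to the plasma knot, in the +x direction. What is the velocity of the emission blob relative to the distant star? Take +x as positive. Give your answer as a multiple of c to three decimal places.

Apply u = (u' + v)/(1 + u'v/c²) successively, working outward toward the distant star.
Start: velocity of the relativistic jet relative to the distant star = 0.2690c.
Compose with the plasma knot (u' = -0.470 in the relativistic jet frame): u_1 = (-0.470 + 0.269) / (1 + (-0.470)·0.269) = -0.2010/0.8736 = -0.2301.
Compose with the emission blob (u' = 0.749 in the plasma knot frame): u_2 = (0.749 + (-0.230)) / (1 + 0.749·(-0.230)) = 0.5189/0.8277 = 0.6270.

+0.627c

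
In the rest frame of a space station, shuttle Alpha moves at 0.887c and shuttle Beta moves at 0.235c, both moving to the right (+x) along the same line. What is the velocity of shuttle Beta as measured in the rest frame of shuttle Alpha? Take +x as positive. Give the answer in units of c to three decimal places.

β_A = 0.887, β_B = 0.235.
Transform to A's frame with the inverse velocity-addition law: u' = (u − v)/(1 − uv/c²), taking u = β_B and v = β_A.
u' = (0.235 − 0.887) / (1 − (0.887)(0.235)) = -0.6520/0.7916 = -0.8237.

-0.824c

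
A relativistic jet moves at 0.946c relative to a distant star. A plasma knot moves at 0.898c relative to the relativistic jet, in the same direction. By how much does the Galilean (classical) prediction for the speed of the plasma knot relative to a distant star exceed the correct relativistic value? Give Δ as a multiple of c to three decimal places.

Δ = 0.847c

Galilean: u_cl = 0.898 + 0.946 = 1.8440.
Relativistic: u_rel = (0.898 + 0.946) / (1 + 0.898·0.946) = 1.8440/1.8495 = 0.9970.
Δ = 1.8440 − 0.9970 = 0.8470.
(The classical prediction exceeds c; the relativistic result does not.)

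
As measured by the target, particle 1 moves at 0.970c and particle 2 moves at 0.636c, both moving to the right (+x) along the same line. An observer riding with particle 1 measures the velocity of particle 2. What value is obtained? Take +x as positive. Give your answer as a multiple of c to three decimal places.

β_A = 0.970, β_B = 0.636.
Transform to A's frame with the inverse velocity-addition law: u' = (u − v)/(1 − uv/c²), taking u = β_B and v = β_A.
u' = (0.636 − 0.970) / (1 − (0.970)(0.636)) = -0.3340/0.3831 = -0.8719.

-0.872c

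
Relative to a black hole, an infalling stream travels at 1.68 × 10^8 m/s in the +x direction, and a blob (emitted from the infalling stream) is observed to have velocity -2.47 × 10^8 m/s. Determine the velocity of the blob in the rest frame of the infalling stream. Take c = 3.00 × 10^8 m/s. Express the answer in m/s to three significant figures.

-2.84 × 10^8 m/s

v = 0.560c, u = -0.823c.
Invert the composition law: u' = (u − v)/(1 − uv/c²).
u' = (-0.823 − 0.560) / (1 − (-0.823)(0.560)) = -1.3833/1.4611 = -0.9468.
u' = -0.9468 × 3.00 × 10^8 m/s.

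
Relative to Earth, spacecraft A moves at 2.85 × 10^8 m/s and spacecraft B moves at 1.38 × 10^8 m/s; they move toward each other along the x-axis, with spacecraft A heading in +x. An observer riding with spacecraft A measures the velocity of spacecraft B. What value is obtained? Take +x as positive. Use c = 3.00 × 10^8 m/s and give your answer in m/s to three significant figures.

-2.94 × 10^8 m/s

β_A = 0.950, β_B = -0.460 (dividing each by c = 3.00 × 10^8 m/s).
Transform to A's frame with the inverse velocity-addition law: u' = (u − v)/(1 − uv/c²), taking u = β_B and v = β_A.
u' = (-0.460 − 0.950) / (1 − (0.950)(-0.460)) = -1.4100/1.4370 = -0.9812.
u' = -0.9812 × 3.00 × 10^8 m/s.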